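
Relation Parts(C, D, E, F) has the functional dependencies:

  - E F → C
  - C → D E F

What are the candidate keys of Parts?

{C}, {E, F}

{C}⁺: C→DEF adds D, E, F → {C, D, E, F}.
{E, F}⁺: EF→C adds C; C→DEF adds D → {C, D, E, F}. Minimal: {F}⁺ = {F}; {E}⁺ = {E} — none reach the full schema.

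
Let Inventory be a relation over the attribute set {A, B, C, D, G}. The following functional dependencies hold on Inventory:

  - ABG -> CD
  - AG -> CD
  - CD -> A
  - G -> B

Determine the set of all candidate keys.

{A, G}, {C, D, G}

Attribute G never appears on the right-hand side of any dependency, so G must belong to every candidate key.
{G}⁺ = {B, G}, which is not all of the schema, so we must add further attributes.
{A, G}⁺: AG→CD adds C, D; G→B adds B → {A, B, C, D, G}.
{C, D, G}⁺: CD→A adds A; G→B adds B → {A, B, C, D, G}.
Any other superkey contains one of these as a subset, so there are no further candidate keys.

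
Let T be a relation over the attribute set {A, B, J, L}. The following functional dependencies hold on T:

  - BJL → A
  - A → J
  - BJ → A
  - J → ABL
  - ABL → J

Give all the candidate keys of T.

{A}⁺: A→J adds J; J→ABL adds B, L → {A, B, J, L}.
{J}⁺: J→ABL adds A, B, L → {A, B, J, L}.
Any other superkey contains one of these as a subset, so there are no further candidate keys.

A; J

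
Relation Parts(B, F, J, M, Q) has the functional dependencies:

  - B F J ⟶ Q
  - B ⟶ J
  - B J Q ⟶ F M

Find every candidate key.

{B, F}⁺: B→J adds J; BFJ→Q adds Q; BJQ→FM adds M → {B, F, J, M, Q}. Minimal: {F}⁺ = {F}; {B}⁺ = {B, J} — none reach the full schema.
{B, Q}⁺: B→J adds J; BJQ→FM adds F, M → {B, F, J, M, Q}. Minimal: {Q}⁺ = {Q}; {B}⁺ = {B, J} — none reach the full schema.
Any other superkey contains one of these as a subset, so there are no further candidate keys.

{B, F}; {B, Q}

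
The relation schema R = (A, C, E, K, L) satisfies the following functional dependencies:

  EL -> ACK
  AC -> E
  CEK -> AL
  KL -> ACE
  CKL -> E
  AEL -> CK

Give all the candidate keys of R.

EL; KL; ACK; ACL; CEK

{E, L}⁺: EL→ACK adds A, C, K → {A, C, E, K, L}.
{K, L}⁺: KL→ACE adds A, C, E → {A, C, E, K, L}.
{A, C, K}⁺: AC→E adds E; CEK→AL adds L → {A, C, E, K, L}.
{A, C, L}⁺: AC→E adds E; AEL→CK adds K → {A, C, E, K, L}.
{C, E, K}⁺: CEK→AL adds A, L → {A, C, E, K, L}.
Any other superkey contains one of these as a subset, so there are no further candidate keys.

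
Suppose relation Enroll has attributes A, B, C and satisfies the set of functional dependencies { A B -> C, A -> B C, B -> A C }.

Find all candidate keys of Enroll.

{A}⁺: A→BC adds B, C → {A, B, C}.
{B}⁺: B→AC adds A, C → {A, B, C}.

A, B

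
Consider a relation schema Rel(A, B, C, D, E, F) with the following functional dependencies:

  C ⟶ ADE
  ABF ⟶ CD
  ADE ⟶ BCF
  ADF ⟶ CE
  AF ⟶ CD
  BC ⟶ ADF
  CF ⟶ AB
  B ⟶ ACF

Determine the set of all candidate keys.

{B}, {C}, {A, F}, {A, D, E}

{B}⁺: B→ACF adds A, C, F; C→ADE adds D, E → {A, B, C, D, E, F}.
{C}⁺: C→ADE adds A, D, E; ADE→BCF adds B, F → {A, B, C, D, E, F}.
{A, F}⁺: AF→CD adds C, D; CF→AB adds B; C→ADE adds E → {A, B, C, D, E, F}.
{A, D, E}⁺: ADE→BCF adds B, C, F → {A, B, C, D, E, F}.
Any other superkey contains one of these as a subset, so there are no further candidate keys.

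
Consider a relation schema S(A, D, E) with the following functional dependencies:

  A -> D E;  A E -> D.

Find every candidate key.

A

Attribute A never appears on the right-hand side of any dependency, so A must belong to every candidate key.
{A}⁺ = {A, D, E}, which is all of the schema, so {A} is the only candidate key.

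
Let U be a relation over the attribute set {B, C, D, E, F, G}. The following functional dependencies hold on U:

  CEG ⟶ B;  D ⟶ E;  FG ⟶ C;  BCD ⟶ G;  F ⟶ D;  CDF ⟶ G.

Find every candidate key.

Attribute F never appears on the right-hand side of any dependency, so F must belong to every candidate key.
{F}⁺ = {D, E, F}, which is not all of the schema, so we must add further attributes.
{C, F}⁺: F→D adds D; CDF→G adds G; D→E adds E; CEG→B adds B → {B, C, D, E, F, G}. Minimal: {F}⁺ = {D, E, F}; {C}⁺ = {C} — none reach the full schema.
{F, G}⁺: FG→C adds C; F→D adds D; D→E adds E; CEG→B adds B → {B, C, D, E, F, G}. Minimal: {G}⁺ = {G}; {F}⁺ = {D, E, F} — none reach the full schema.

{C, F}; {F, G}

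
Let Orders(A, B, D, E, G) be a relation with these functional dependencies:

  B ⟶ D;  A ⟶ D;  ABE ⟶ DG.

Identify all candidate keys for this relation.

(A, B, E)

Attributes A, B, E never appear on any right-hand side, so every candidate key must contain {A, B, E}.
{A, B, E}⁺ = {A, B, D, E, G}, which is all of the schema, so {A, B, E} is the only candidate key.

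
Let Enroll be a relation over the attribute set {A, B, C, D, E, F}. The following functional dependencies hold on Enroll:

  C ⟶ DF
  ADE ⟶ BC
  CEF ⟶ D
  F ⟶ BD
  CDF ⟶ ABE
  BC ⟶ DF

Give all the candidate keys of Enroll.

{C}⁺: C→DF adds D, F; F→BD adds B; CDF→ABE adds A, E → {A, B, C, D, E, F}.
{A, D, E}⁺: ADE→BC adds B, C; BC→DF adds F → {A, B, C, D, E, F}. Minimal: {D, E}⁺ = {D, E}; {A, E}⁺ = {A, E}; {A, D}⁺ = {A, D} — none reach the full schema.
{A, E, F}⁺: F→BD adds B, D; ADE→BC adds C → {A, B, C, D, E, F}. Minimal: {E, F}⁺ = {B, D, E, F}; {A, F}⁺ = {A, B, D, F}; {A, E}⁺ = {A, E} — none reach the full schema.

{C}, {A, D, E}, {A, E, F}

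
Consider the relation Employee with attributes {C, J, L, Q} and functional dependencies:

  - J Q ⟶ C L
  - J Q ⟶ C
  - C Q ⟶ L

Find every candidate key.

Attributes J, Q never appear on any right-hand side, so every candidate key must contain {J, Q}.
{J, Q}⁺ = {C, J, L, Q}, which is all of the schema, so {J, Q} is the only candidate key.

{J, Q}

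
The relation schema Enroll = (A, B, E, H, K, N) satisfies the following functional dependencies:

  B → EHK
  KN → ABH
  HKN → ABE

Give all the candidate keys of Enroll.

(B, N); (K, N)

Attribute N never appears on the right-hand side of any dependency, so N must belong to every candidate key.
{N}⁺ = {N}, which is not all of the schema, so we must add further attributes.
{B, N}⁺: B→EHK adds E, H, K; KN→ABH adds A → {A, B, E, H, K, N}.
{K, N}⁺: KN→ABH adds A, B, H; HKN→ABE adds E → {A, B, E, H, K, N}.
Any other superkey contains one of these as a subset, so there are no further candidate keys.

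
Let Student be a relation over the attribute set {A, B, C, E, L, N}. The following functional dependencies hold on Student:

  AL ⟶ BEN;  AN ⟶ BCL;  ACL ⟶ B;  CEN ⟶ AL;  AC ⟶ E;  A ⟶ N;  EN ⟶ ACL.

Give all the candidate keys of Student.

{A}⁺: A→N adds N; AN→BCL adds B, C, L; AC→E adds E → {A, B, C, E, L, N}.
{E, N}⁺: EN→ACL adds A, C, L; AL→BEN adds B → {A, B, C, E, L, N}. Minimal: {N}⁺ = {N}; {E}⁺ = {E} — none reach the full schema.
Any other superkey contains one of these as a subset, so there are no further candidate keys.

{A}, {E, N}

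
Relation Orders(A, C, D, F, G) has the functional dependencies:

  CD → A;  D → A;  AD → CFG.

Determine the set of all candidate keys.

{D}

Attribute D never appears on the right-hand side of any dependency, so D must belong to every candidate key.
{D}⁺ = {A, C, D, F, G}, which is all of the schema, so {D} is the only candidate key.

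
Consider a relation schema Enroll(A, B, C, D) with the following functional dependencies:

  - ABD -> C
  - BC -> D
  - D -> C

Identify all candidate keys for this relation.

ABC, ABD

Attributes A, B never appear on any right-hand side, so every candidate key must contain {A, B}.
{A, B}⁺ = {A, B}, which is not all of the schema, so we must add further attributes.
{A, B, C}⁺: BC→D adds D → {A, B, C, D}. Minimal: {B, C}⁺ = {B, C, D}; {A, C}⁺ = {A, C}; {A, B}⁺ = {A, B} — none reach the full schema.
{A, B, D}⁺: ABD→C adds C → {A, B, C, D}. Minimal: {B, D}⁺ = {B, C, D}; {A, D}⁺ = {A, C, D}; {A, B}⁺ = {A, B} — none reach the full schema.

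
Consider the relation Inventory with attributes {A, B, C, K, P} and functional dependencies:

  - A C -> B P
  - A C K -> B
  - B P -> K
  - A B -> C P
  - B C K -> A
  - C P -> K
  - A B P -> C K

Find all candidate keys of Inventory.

{A, B}⁺: AB→CP adds C, P; CP→K adds K → {A, B, C, K, P}. Minimal: {B}⁺ = {B}; {A}⁺ = {A} — none reach the full schema.
{A, C}⁺: AC→BP adds B, P; BP→K adds K → {A, B, C, K, P}. Minimal: {C}⁺ = {C}; {A}⁺ = {A} — none reach the full schema.
{B, C, K}⁺: BCK→A adds A; AC→BP adds P → {A, B, C, K, P}. Minimal: {C, K}⁺ = {C, K}; {B, K}⁺ = {B, K}; {B, C}⁺ = {B, C} — none reach the full schema.
{B, C, P}⁺: BP→K adds K; BCK→A adds A → {A, B, C, K, P}. Minimal: {C, P}⁺ = {C, K, P}; {B, P}⁺ = {B, K, P}; {B, C}⁺ = {B, C} — none reach the full schema.
Any other superkey contains one of these as a subset, so there are no further candidate keys.

{A, B}, {A, C}, {B, C, K}, {B, C, P}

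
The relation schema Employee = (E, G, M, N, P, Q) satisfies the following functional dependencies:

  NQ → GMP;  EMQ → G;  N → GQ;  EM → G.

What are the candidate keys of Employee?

Attributes E, N never appear on any right-hand side, so every candidate key must contain {E, N}.
{E, N}⁺ = {E, G, M, N, P, Q}, which is all of the schema, so {E, N} is the only candidate key.

{E, N}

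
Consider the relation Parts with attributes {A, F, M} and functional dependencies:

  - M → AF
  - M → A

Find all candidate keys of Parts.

{M}

{M}⁺: M→AF adds A, F → {A, F, M}.
No other minimal superkey exists.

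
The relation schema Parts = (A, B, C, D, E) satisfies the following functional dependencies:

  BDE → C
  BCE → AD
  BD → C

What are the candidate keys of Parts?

BCE, BDE

Attributes B, E never appear on any right-hand side, so every candidate key must contain {B, E}.
{B, E}⁺ = {B, E}, which is not all of the schema, so we must add further attributes.
{B, C, E}⁺: BCE→AD adds A, D → {A, B, C, D, E}. Minimal: {C, E}⁺ = {C, E}; {B, E}⁺ = {B, E}; {B, C}⁺ = {B, C} — none reach the full schema.
{B, D, E}⁺: BDE→C adds C; BCE→AD adds A → {A, B, C, D, E}. Minimal: {D, E}⁺ = {D, E}; {B, E}⁺ = {B, E}; {B, D}⁺ = {B, C, D} — none reach the full schema.
Any other superkey contains one of these as a subset, so there are no further candidate keys.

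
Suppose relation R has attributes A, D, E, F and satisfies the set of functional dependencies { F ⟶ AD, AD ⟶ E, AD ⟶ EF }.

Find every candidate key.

(F), (A, D)

{F}⁺: F→AD adds A, D; AD→E adds E → {A, D, E, F}.
{A, D}⁺: AD→E adds E; AD→EF adds F → {A, D, E, F}.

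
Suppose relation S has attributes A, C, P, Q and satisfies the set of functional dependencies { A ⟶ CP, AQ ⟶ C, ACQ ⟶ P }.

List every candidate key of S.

Attributes A, Q never appear on any right-hand side, so every candidate key must contain {A, Q}.
{A, Q}⁺ = {A, C, P, Q}, which is all of the schema, so {A, Q} is the only candidate key.

{A, Q}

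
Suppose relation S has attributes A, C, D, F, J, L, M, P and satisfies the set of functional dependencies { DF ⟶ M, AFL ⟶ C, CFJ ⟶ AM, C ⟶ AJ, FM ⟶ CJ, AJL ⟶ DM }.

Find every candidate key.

{A, F, L, P}, {C, F, L, P}, {D, F, L, P}, {F, L, M, P}

Attributes F, L, P never appear on any right-hand side, so every candidate key must contain {F, L, P}.
{F, L, P}⁺ = {F, L, P}, which is not all of the schema, so we must add further attributes.
{A, F, L, P}⁺: AFL→C adds C; C→AJ adds J; AJL→DM adds D, M → {A, C, D, F, J, L, M, P}. Minimal: {F, L, P}⁺ = {F, L, P}; {A, L, P}⁺ = {A, L, P}; {A, F, P}⁺ = {A, F, P}; … — none reach the full schema.
{C, F, L, P}⁺: C→AJ adds A, J; AJL→DM adds D, M → {A, C, D, F, J, L, M, P}. Minimal: {F, L, P}⁺ = {F, L, P}; {C, L, P}⁺ = {A, C, D, J, L, M, P}; {C, F, P}⁺ = {A, C, F, J, M, P}; … — none reach the full schema.
{D, F, L, P}⁺: DF→M adds M; FM→CJ adds C, J; CFJ→AM adds A → {A, C, D, F, J, L, M, P}. Minimal: {F, L, P}⁺ = {F, L, P}; {D, L, P}⁺ = {D, L, P}; {D, F, P}⁺ = {A, C, D, F, J, M, P}; … — none reach the full schema.
{F, L, M, P}⁺: FM→CJ adds C, J; CFJ→AM adds A; AJL→DM adds D → {A, C, D, F, J, L, M, P}. Minimal: {L, M, P}⁺ = {L, M, P}; {F, M, P}⁺ = {A, C, F, J, M, P}; {F, L, P}⁺ = {F, L, P}; … — none reach the full schema.
Any other superkey contains one of these as a subset, so there are no further candidate keys.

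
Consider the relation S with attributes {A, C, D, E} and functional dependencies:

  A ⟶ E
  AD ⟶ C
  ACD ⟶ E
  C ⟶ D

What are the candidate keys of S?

{A, C}, {A, D}

Attribute A never appears on the right-hand side of any dependency, so A must belong to every candidate key.
{A}⁺ = {A, E}, which is not all of the schema, so we must add further attributes.
{A, C}⁺: A→E adds E; C→D adds D → {A, C, D, E}. Minimal: {C}⁺ = {C, D}; {A}⁺ = {A, E} — none reach the full schema.
{A, D}⁺: A→E adds E; AD→C adds C → {A, C, D, E}. Minimal: {D}⁺ = {D}; {A}⁺ = {A, E} — none reach the full schema.
Any other superkey contains one of these as a subset, so there are no further candidate keys.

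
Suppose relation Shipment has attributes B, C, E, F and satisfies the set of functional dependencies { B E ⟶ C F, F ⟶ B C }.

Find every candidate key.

{B, E}⁺: BE→CF adds C, F → {B, C, E, F}.
{E, F}⁺: F→BC adds B, C → {B, C, E, F}.
Any other superkey contains one of these as a subset, so there are no further candidate keys.

{B, E}, {E, F}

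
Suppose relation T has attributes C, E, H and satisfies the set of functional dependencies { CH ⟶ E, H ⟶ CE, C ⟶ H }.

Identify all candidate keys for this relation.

{C}⁺: C→H adds H; CH→E adds E → {C, E, H}.
{H}⁺: H→CE adds C, E → {C, E, H}.
Any other superkey contains one of these as a subset, so there are no further candidate keys.

{C}, {H}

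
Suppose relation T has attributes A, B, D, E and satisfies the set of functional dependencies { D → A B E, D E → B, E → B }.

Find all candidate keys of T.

Attribute D never appears on the right-hand side of any dependency, so D must belong to every candidate key.
{D}⁺ = {A, B, D, E}, which is all of the schema, so {D} is the only candidate key.

D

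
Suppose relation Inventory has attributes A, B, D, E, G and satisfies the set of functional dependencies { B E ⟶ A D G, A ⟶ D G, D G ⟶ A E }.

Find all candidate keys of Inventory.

Attribute B never appears on the right-hand side of any dependency, so B must belong to every candidate key.
{B}⁺ = {B}, which is not all of the schema, so we must add further attributes.
{A, B}⁺: A→DG adds D, G; DG→AE adds E → {A, B, D, E, G}. Minimal: {B}⁺ = {B}; {A}⁺ = {A, D, E, G} — none reach the full schema.
{B, E}⁺: BE→ADG adds A, D, G → {A, B, D, E, G}. Minimal: {E}⁺ = {E}; {B}⁺ = {B} — none reach the full schema.
{B, D, G}⁺: DG→AE adds A, E → {A, B, D, E, G}. Minimal: {D, G}⁺ = {A, D, E, G}; {B, G}⁺ = {B, G}; {B, D}⁺ = {B, D} — none reach the full schema.
Any other superkey contains one of these as a subset, so there are no further candidate keys.

AB, BE, BDG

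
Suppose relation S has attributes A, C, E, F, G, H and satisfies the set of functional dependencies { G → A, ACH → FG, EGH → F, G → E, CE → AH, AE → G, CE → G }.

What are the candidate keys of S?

Attribute C never appears on the right-hand side of any dependency, so C must belong to every candidate key.
{C}⁺ = {C}, which is not all of the schema, so we must add further attributes.
{C, E}⁺: CE→AH adds A, H; AE→G adds G; ACH→FG adds F → {A, C, E, F, G, H}. Minimal: {E}⁺ = {E}; {C}⁺ = {C} — none reach the full schema.
{C, G}⁺: G→A adds A; G→E adds E; CE→AH adds H; ACH→FG adds F → {A, C, E, F, G, H}. Minimal: {G}⁺ = {A, E, G}; {C}⁺ = {C} — none reach the full schema.
{A, C, H}⁺: ACH→FG adds F, G; G→E adds E → {A, C, E, F, G, H}. Minimal: {C, H}⁺ = {C, H}; {A, H}⁺ = {A, H}; {A, C}⁺ = {A, C} — none reach the full schema.

{C, E}; {C, G}; {A, C, H}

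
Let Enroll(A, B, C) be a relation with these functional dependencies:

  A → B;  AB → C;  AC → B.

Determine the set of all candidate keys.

Attribute A never appears on the right-hand side of any dependency, so A must belong to every candidate key.
{A}⁺ = {A, B, C}, which is all of the schema, so {A} is the only candidate key.

A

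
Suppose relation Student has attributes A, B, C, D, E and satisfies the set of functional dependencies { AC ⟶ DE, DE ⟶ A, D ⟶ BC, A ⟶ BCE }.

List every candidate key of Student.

(A); (D, E)

{A}⁺: A→BCE adds B, C, E; AC→DE adds D → {A, B, C, D, E}.
{D, E}⁺: DE→A adds A; D→BC adds B, C → {A, B, C, D, E}. Minimal: {E}⁺ = {E}; {D}⁺ = {B, C, D} — none reach the full schema.
Any other superkey contains one of these as a subset, so there are no further candidate keys.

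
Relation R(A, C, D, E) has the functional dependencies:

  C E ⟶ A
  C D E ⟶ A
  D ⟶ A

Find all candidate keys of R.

Attributes C, D, E never appear on any right-hand side, so every candidate key must contain {C, D, E}.
{C, D, E}⁺ = {A, C, D, E}, which is all of the schema, so {C, D, E} is the only candidate key.

(C, D, E)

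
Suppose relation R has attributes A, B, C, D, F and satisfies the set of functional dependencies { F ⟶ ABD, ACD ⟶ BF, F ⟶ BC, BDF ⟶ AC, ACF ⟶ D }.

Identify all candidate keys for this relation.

{F}⁺: F→ABD adds A, B, D; F→BC adds C → {A, B, C, D, F}.
{A, C, D}⁺: ACD→BF adds B, F → {A, B, C, D, F}. Minimal: {C, D}⁺ = {C, D}; {A, D}⁺ = {A, D}; {A, C}⁺ = {A, C} — none reach the full schema.
Any other superkey contains one of these as a subset, so there are no further candidate keys.

{F}, {A, C, D}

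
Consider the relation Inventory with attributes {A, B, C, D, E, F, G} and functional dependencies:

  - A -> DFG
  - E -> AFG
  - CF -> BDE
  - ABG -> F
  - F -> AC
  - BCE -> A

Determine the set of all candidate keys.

{A}⁺: A→DFG adds D, F, G; F→AC adds C; CF→BDE adds B, E → {A, B, C, D, E, F, G}.
{E}⁺: E→AFG adds A, F, G; F→AC adds C; A→DFG adds D; CF→BDE adds B → {A, B, C, D, E, F, G}.
{F}⁺: F→AC adds A, C; A→DFG adds D, G; CF→BDE adds B, E → {A, B, C, D, E, F, G}.

{A}, {E}, {F}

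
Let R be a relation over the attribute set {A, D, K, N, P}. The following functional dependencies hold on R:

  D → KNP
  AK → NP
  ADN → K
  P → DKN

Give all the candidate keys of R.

(A, D); (A, K); (A, P)

Attribute A never appears on the right-hand side of any dependency, so A must belong to every candidate key.
{A}⁺ = {A}, which is not all of the schema, so we must add further attributes.
{A, D}⁺: D→KNP adds K, N, P → {A, D, K, N, P}. Minimal: {D}⁺ = {D, K, N, P}; {A}⁺ = {A} — none reach the full schema.
{A, K}⁺: AK→NP adds N, P; P→DKN adds D → {A, D, K, N, P}. Minimal: {K}⁺ = {K}; {A}⁺ = {A} — none reach the full schema.
{A, P}⁺: P→DKN adds D, K, N → {A, D, K, N, P}. Minimal: {P}⁺ = {D, K, N, P}; {A}⁺ = {A} — none reach the full schema.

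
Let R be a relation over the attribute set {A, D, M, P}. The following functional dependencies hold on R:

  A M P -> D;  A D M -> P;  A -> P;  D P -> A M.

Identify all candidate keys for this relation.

{A, D}, {A, M}, {D, P}

{A, D}⁺: A→P adds P; DP→AM adds M → {A, D, M, P}. Minimal: {D}⁺ = {D}; {A}⁺ = {A, P} — none reach the full schema.
{A, M}⁺: A→P adds P; AMP→D adds D → {A, D, M, P}. Minimal: {M}⁺ = {M}; {A}⁺ = {A, P} — none reach the full schema.
{D, P}⁺: DP→AM adds A, M → {A, D, M, P}. Minimal: {P}⁺ = {P}; {D}⁺ = {D} — none reach the full schema.
Any other superkey contains one of these as a subset, so there are no further candidate keys.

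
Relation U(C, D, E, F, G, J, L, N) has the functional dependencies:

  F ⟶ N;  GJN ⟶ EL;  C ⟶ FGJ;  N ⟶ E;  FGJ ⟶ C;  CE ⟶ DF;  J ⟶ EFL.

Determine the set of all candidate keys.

C, GJ

{C}⁺: C→FGJ adds F, G, J; J→EFL adds E, L; F→N adds N; CE→DF adds D → {C, D, E, F, G, J, L, N}.
{G, J}⁺: J→EFL adds E, F, L; F→N adds N; FGJ→C adds C; CE→DF adds D → {C, D, E, F, G, J, L, N}. Minimal: {J}⁺ = {E, F, J, L, N}; {G}⁺ = {G} — none reach the full schema.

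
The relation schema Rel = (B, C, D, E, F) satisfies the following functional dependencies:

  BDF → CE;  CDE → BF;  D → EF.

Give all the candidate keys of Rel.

{B, D}, {C, D}

Attribute D never appears on the right-hand side of any dependency, so D must belong to every candidate key.
{D}⁺ = {D, E, F}, which is not all of the schema, so we must add further attributes.
{B, D}⁺: D→EF adds E, F; BDF→CE adds C → {B, C, D, E, F}. Minimal: {D}⁺ = {D, E, F}; {B}⁺ = {B} — none reach the full schema.
{C, D}⁺: D→EF adds E, F; CDE→BF adds B → {B, C, D, E, F}. Minimal: {D}⁺ = {D, E, F}; {C}⁺ = {C} — none reach the full schema.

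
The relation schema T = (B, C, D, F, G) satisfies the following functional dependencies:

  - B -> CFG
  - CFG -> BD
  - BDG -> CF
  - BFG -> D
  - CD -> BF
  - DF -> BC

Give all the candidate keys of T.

{B}, {C, D}, {D, F}, {C, F, G}

{B}⁺: B→CFG adds C, F, G; CFG→BD adds D → {B, C, D, F, G}.
{C, D}⁺: CD→BF adds B, F; B→CFG adds G → {B, C, D, F, G}. Minimal: {D}⁺ = {D}; {C}⁺ = {C} — none reach the full schema.
{D, F}⁺: DF→BC adds B, C; B→CFG adds G → {B, C, D, F, G}. Minimal: {F}⁺ = {F}; {D}⁺ = {D} — none reach the full schema.
{C, F, G}⁺: CFG→BD adds B, D → {B, C, D, F, G}. Minimal: {F, G}⁺ = {F, G}; {C, G}⁺ = {C, G}; {C, F}⁺ = {C, F} — none reach the full schema.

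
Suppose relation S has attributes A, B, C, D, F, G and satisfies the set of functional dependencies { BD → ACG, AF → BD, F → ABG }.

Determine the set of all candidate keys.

{F}⁺: F→ABG adds A, B, G; AF→BD adds D; BD→ACG adds C → {A, B, C, D, F, G}.

(F)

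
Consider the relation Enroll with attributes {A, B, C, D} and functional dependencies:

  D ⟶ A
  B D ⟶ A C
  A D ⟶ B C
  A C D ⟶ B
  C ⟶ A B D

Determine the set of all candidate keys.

{C}⁺: C→ABD adds A, B, D → {A, B, C, D}.
{D}⁺: D→A adds A; AD→BC adds B, C → {A, B, C, D}.
Any other superkey contains one of these as a subset, so there are no further candidate keys.

(C), (D)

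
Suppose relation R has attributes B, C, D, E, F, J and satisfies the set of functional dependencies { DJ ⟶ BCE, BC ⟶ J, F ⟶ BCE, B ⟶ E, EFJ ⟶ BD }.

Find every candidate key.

{F}

Attribute F never appears on the right-hand side of any dependency, so F must belong to every candidate key.
{F}⁺ = {B, C, D, E, F, J}, which is all of the schema, so {F} is the only candidate key.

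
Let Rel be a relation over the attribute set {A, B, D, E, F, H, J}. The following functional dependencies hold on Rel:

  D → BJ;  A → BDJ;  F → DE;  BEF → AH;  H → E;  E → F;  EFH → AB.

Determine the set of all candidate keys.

{E}⁺: E→F adds F; F→DE adds D; D→BJ adds B, J; BEF→AH adds A, H → {A, B, D, E, F, H, J}.
{F}⁺: F→DE adds D, E; D→BJ adds B, J; BEF→AH adds A, H → {A, B, D, E, F, H, J}.
{H}⁺: H→E adds E; E→F adds F; EFH→AB adds A, B; A→BDJ adds D, J → {A, B, D, E, F, H, J}.

{E}; {F}; {H}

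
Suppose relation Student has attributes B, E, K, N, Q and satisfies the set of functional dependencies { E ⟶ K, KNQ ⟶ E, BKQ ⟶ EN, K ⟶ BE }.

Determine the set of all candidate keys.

EQ, KQ

{E, Q}⁺: E→K adds K; K→BE adds B; BKQ→EN adds N → {B, E, K, N, Q}. Minimal: {Q}⁺ = {Q}; {E}⁺ = {B, E, K} — none reach the full schema.
{K, Q}⁺: K→BE adds B, E; BKQ→EN adds N → {B, E, K, N, Q}. Minimal: {Q}⁺ = {Q}; {K}⁺ = {B, E, K} — none reach the full schema.
Any other superkey contains one of these as a subset, so there are no further candidate keys.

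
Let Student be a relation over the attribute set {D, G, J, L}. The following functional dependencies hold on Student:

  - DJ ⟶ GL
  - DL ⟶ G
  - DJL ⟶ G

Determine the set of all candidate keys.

Attributes D, J never appear on any right-hand side, so every candidate key must contain {D, J}.
{D, J}⁺ = {D, G, J, L}, which is all of the schema, so {D, J} is the only candidate key.

(D, J)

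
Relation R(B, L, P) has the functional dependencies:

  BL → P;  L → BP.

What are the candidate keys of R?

{L}

Attribute L never appears on the right-hand side of any dependency, so L must belong to every candidate key.
{L}⁺ = {B, L, P}, which is all of the schema, so {L} is the only candidate key.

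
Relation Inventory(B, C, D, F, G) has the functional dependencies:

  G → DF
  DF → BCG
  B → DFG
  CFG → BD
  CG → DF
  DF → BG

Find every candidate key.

(B); (G); (D, F)

{B}⁺: B→DFG adds D, F, G; DF→BCG adds C → {B, C, D, F, G}.
{G}⁺: G→DF adds D, F; DF→BCG adds B, C → {B, C, D, F, G}.
{D, F}⁺: DF→BCG adds B, C, G → {B, C, D, F, G}.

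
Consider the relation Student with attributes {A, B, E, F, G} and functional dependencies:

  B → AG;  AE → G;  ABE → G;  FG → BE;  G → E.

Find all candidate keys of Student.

{B, F}⁺: B→AG adds A, G; FG→BE adds E → {A, B, E, F, G}. Minimal: {F}⁺ = {F}; {B}⁺ = {A, B, E, G} — none reach the full schema.
{F, G}⁺: FG→BE adds B, E; B→AG adds A → {A, B, E, F, G}. Minimal: {G}⁺ = {E, G}; {F}⁺ = {F} — none reach the full schema.
{A, E, F}⁺: AE→G adds G; FG→BE adds B → {A, B, E, F, G}. Minimal: {E, F}⁺ = {E, F}; {A, F}⁺ = {A, F}; {A, E}⁺ = {A, E, G} — none reach the full schema.
Any other superkey contains one of these as a subset, so there are no further candidate keys.

{B, F}, {F, G}, {A, E, F}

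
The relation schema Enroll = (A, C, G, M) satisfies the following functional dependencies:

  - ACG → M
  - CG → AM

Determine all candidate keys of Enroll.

Attributes C, G never appear on any right-hand side, so every candidate key must contain {C, G}.
{C, G}⁺ = {A, C, G, M}, which is all of the schema, so {C, G} is the only candidate key.

{C, G}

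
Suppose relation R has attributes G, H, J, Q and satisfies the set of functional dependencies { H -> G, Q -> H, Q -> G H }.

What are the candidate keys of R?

JQ

Attributes J, Q never appear on any right-hand side, so every candidate key must contain {J, Q}.
{J, Q}⁺ = {G, H, J, Q}, which is all of the schema, so {J, Q} is the only candidate key.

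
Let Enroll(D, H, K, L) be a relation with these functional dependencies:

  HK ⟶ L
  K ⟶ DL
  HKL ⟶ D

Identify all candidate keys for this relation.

HK

Attributes H, K never appear on any right-hand side, so every candidate key must contain {H, K}.
{H, K}⁺ = {D, H, K, L}, which is all of the schema, so {H, K} is the only candidate key.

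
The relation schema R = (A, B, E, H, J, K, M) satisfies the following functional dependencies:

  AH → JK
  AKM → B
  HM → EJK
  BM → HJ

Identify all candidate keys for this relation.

Attributes A, M never appear on any right-hand side, so every candidate key must contain {A, M}.
{A, M}⁺ = {A, M}, which is not all of the schema, so we must add further attributes.
{A, B, M}⁺: BM→HJ adds H, J; AH→JK adds K; HM→EJK adds E → {A, B, E, H, J, K, M}.
{A, H, M}⁺: AH→JK adds J, K; AKM→B adds B; HM→EJK adds E → {A, B, E, H, J, K, M}.
{A, K, M}⁺: AKM→B adds B; BM→HJ adds H, J; HM→EJK adds E → {A, B, E, H, J, K, M}.

(A, B, M), (A, H, M), (A, K, M)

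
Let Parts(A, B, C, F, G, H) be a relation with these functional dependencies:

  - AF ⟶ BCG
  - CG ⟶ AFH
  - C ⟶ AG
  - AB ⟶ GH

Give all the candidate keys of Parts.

{C}, {A, F}

{C}⁺: C→AG adds A, G; CG→AFH adds F, H; AF→BCG adds B → {A, B, C, F, G, H}.
{A, F}⁺: AF→BCG adds B, C, G; CG→AFH adds H → {A, B, C, F, G, H}.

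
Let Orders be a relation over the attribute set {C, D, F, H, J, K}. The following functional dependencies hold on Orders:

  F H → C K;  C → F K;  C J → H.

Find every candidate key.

Attributes D, J never appear on any right-hand side, so every candidate key must contain {D, J}.
{D, J}⁺ = {D, J}, which is not all of the schema, so we must add further attributes.
{C, D, J}⁺: C→FK adds F, K; CJ→H adds H → {C, D, F, H, J, K}. Minimal: {D, J}⁺ = {D, J}; {C, J}⁺ = {C, F, H, J, K}; {C, D}⁺ = {C, D, F, K} — none reach the full schema.
{D, F, H, J}⁺: FH→CK adds C, K → {C, D, F, H, J, K}. Minimal: {F, H, J}⁺ = {C, F, H, J, K}; {D, H, J}⁺ = {D, H, J}; {D, F, J}⁺ = {D, F, J}; … — none reach the full schema.
Any other superkey contains one of these as a subset, so there are no further candidate keys.

CDJ, DFHJ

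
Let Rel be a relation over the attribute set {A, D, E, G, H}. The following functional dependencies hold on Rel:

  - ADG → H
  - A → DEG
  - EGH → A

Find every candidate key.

(A), (E, G, H)

{A}⁺: A→DEG adds D, E, G; ADG→H adds H → {A, D, E, G, H}.
{E, G, H}⁺: EGH→A adds A; A→DEG adds D → {A, D, E, G, H}.
Any other superkey contains one of these as a subset, so there are no further candidate keys.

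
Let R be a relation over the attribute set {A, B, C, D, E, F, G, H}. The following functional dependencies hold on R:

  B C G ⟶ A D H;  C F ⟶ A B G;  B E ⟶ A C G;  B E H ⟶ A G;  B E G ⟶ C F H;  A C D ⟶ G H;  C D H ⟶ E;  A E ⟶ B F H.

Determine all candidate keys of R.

(A, E); (B, E); (C, F); (A, C, D); (B, C, G); (B, C, D, H)

{A, E}⁺: AE→BFH adds B, F, H; BE→ACG adds C, G; BCG→ADH adds D → {A, B, C, D, E, F, G, H}. Minimal: {E}⁺ = {E}; {A}⁺ = {A} — none reach the full schema.
{B, E}⁺: BE→ACG adds A, C, G; BEG→CFH adds F, H; BCG→ADH adds D → {A, B, C, D, E, F, G, H}. Minimal: {E}⁺ = {E}; {B}⁺ = {B} — none reach the full schema.
{C, F}⁺: CF→ABG adds A, B, G; BCG→ADH adds D, H; CDH→E adds E → {A, B, C, D, E, F, G, H}. Minimal: {F}⁺ = {F}; {C}⁺ = {C} — none reach the full schema.
{A, C, D}⁺: ACD→GH adds G, H; CDH→E adds E; AE→BFH adds B, F → {A, B, C, D, E, F, G, H}. Minimal: {C, D}⁺ = {C, D}; {A, D}⁺ = {A, D}; {A, C}⁺ = {A, C} — none reach the full schema.
{B, C, G}⁺: BCG→ADH adds A, D, H; CDH→E adds E; AE→BFH adds F → {A, B, C, D, E, F, G, H}. Minimal: {C, G}⁺ = {C, G}; {B, G}⁺ = {B, G}; {B, C}⁺ = {B, C} — none reach the full schema.
{B, C, D, H}⁺: CDH→E adds E; BE→ACG adds A, G; BEG→CFH adds F → {A, B, C, D, E, F, G, H}. Minimal: {C, D, H}⁺ = {C, D, E, H}; {B, D, H}⁺ = {B, D, H}; {B, C, H}⁺ = {B, C, H}; … — none reach the full schema.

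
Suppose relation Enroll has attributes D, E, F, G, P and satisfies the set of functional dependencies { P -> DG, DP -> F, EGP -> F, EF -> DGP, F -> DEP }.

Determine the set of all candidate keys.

{F}⁺: F→DEP adds D, E, P; P→DG adds G → {D, E, F, G, P}.
{P}⁺: P→DG adds D, G; DP→F adds F; F→DEP adds E → {D, E, F, G, P}.
Any other superkey contains one of these as a subset, so there are no further candidate keys.

{F}; {P}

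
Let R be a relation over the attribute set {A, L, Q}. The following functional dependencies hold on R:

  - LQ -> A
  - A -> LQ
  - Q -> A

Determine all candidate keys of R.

{A}⁺: A→LQ adds L, Q → {A, L, Q}.
{Q}⁺: Q→A adds A; A→LQ adds L → {A, L, Q}.
Any other superkey contains one of these as a subset, so there are no further candidate keys.

(A); (Q)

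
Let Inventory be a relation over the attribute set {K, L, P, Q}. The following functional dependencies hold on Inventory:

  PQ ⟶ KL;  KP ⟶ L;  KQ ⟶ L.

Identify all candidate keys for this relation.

{P, Q}

Attributes P, Q never appear on any right-hand side, so every candidate key must contain {P, Q}.
{P, Q}⁺ = {K, L, P, Q}, which is all of the schema, so {P, Q} is the only candidate key.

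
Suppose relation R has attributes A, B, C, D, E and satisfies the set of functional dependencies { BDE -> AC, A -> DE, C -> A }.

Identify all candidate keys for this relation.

{A, B}, {B, C}, {B, D, E}

Attribute B never appears on the right-hand side of any dependency, so B must belong to every candidate key.
{B}⁺ = {B}, which is not all of the schema, so we must add further attributes.
{A, B}⁺: A→DE adds D, E; BDE→AC adds C → {A, B, C, D, E}. Minimal: {B}⁺ = {B}; {A}⁺ = {A, D, E} — none reach the full schema.
{B, C}⁺: C→A adds A; A→DE adds D, E → {A, B, C, D, E}. Minimal: {C}⁺ = {A, C, D, E}; {B}⁺ = {B} — none reach the full schema.
{B, D, E}⁺: BDE→AC adds A, C → {A, B, C, D, E}. Minimal: {D, E}⁺ = {D, E}; {B, E}⁺ = {B, E}; {B, D}⁺ = {B, D} — none reach the full schema.
Any other superkey contains one of these as a subset, so there are no further candidate keys.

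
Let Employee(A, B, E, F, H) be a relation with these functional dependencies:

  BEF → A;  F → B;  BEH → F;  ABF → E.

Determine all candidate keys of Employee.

(A, F, H), (B, E, H), (E, F, H)

Attribute H never appears on the right-hand side of any dependency, so H must belong to every candidate key.
{H}⁺ = {H}, which is not all of the schema, so we must add further attributes.
{A, F, H}⁺: F→B adds B; ABF→E adds E → {A, B, E, F, H}. Minimal: {F, H}⁺ = {B, F, H}; {A, H}⁺ = {A, H}; {A, F}⁺ = {A, B, E, F} — none reach the full schema.
{B, E, H}⁺: BEH→F adds F; BEF→A adds A → {A, B, E, F, H}. Minimal: {E, H}⁺ = {E, H}; {B, H}⁺ = {B, H}; {B, E}⁺ = {B, E} — none reach the full schema.
{E, F, H}⁺: F→B adds B; BEF→A adds A → {A, B, E, F, H}. Minimal: {F, H}⁺ = {B, F, H}; {E, H}⁺ = {E, H}; {E, F}⁺ = {A, B, E, F} — none reach the full schema.
Any other superkey contains one of these as a subset, so there are no further candidate keys.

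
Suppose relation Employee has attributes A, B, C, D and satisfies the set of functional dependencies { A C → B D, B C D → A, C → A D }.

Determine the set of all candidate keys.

C

Attribute C never appears on the right-hand side of any dependency, so C must belong to every candidate key.
{C}⁺ = {A, B, C, D}, which is all of the schema, so {C} is the only candidate key.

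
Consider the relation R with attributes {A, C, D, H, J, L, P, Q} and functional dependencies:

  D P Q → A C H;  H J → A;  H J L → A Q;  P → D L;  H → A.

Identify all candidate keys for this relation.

Attributes J, P never appear on any right-hand side, so every candidate key must contain {J, P}.
{J, P}⁺ = {D, J, L, P}, which is not all of the schema, so we must add further attributes.
{H, J, P}⁺: HJ→A adds A; P→DL adds D, L; HJL→AQ adds Q; DPQ→ACH adds C → {A, C, D, H, J, L, P, Q}.
{J, P, Q}⁺: P→DL adds D, L; DPQ→ACH adds A, C, H → {A, C, D, H, J, L, P, Q}.

{H, J, P}, {J, P, Q}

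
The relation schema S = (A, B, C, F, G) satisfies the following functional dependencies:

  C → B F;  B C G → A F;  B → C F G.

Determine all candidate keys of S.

{B}⁺: B→CFG adds C, F, G; BCG→AF adds A → {A, B, C, F, G}.
{C}⁺: C→BF adds B, F; B→CFG adds G; BCG→AF adds A → {A, B, C, F, G}.

{B}, {C}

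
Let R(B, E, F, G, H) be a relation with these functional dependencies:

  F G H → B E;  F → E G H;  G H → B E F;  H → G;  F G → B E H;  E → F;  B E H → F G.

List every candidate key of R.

E, F, H

{E}⁺: E→F adds F; F→EGH adds G, H; GH→BEF adds B → {B, E, F, G, H}.
{F}⁺: F→EGH adds E, G, H; GH→BEF adds B → {B, E, F, G, H}.
{H}⁺: H→G adds G; GH→BEF adds B, E, F → {B, E, F, G, H}.
Any other superkey contains one of these as a subset, so there are no further candidate keys.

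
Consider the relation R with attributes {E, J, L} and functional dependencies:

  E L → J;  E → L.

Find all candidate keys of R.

Attribute E never appears on the right-hand side of any dependency, so E must belong to every candidate key.
{E}⁺ = {E, J, L}, which is all of the schema, so {E} is the only candidate key.

(E)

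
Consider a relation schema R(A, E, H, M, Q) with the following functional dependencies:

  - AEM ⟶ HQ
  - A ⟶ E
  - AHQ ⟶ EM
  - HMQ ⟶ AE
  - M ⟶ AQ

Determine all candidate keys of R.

{M}, {A, H, Q}

{M}⁺: M→AQ adds A, Q; A→E adds E; AEM→HQ adds H → {A, E, H, M, Q}.
{A, H, Q}⁺: A→E adds E; AHQ→EM adds M → {A, E, H, M, Q}. Minimal: {H, Q}⁺ = {H, Q}; {A, Q}⁺ = {A, E, Q}; {A, H}⁺ = {A, E, H} — none reach the full schema.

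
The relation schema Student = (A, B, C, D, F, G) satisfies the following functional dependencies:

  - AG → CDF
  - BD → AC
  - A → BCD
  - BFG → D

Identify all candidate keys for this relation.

Attribute G never appears on the right-hand side of any dependency, so G must belong to every candidate key.
{G}⁺ = {G}, which is not all of the schema, so we must add further attributes.
{A, G}⁺: AG→CDF adds C, D, F; A→BCD adds B → {A, B, C, D, F, G}. Minimal: {G}⁺ = {G}; {A}⁺ = {A, B, C, D} — none reach the full schema.
{B, D, G}⁺: BD→AC adds A, C; AG→CDF adds F → {A, B, C, D, F, G}. Minimal: {D, G}⁺ = {D, G}; {B, G}⁺ = {B, G}; {B, D}⁺ = {A, B, C, D} — none reach the full schema.
{B, F, G}⁺: BFG→D adds D; BD→AC adds A, C → {A, B, C, D, F, G}. Minimal: {F, G}⁺ = {F, G}; {B, G}⁺ = {B, G}; {B, F}⁺ = {B, F} — none reach the full schema.
Any other superkey contains one of these as a subset, so there are no further candidate keys.

{A, G}, {B, D, G}, {B, F, G}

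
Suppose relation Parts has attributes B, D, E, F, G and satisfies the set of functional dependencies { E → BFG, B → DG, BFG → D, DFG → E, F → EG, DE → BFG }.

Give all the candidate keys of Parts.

{E}⁺: E→BFG adds B, F, G; B→DG adds D → {B, D, E, F, G}.
{F}⁺: F→EG adds E, G; E→BFG adds B; B→DG adds D → {B, D, E, F, G}.

(E), (F)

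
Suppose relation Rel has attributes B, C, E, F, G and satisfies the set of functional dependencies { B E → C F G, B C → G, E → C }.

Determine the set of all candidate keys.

{B, E}

{B, E}⁺: BE→CFG adds C, F, G → {B, C, E, F, G}. Minimal: {E}⁺ = {C, E}; {B}⁺ = {B} — none reach the full schema.
No other minimal superkey exists.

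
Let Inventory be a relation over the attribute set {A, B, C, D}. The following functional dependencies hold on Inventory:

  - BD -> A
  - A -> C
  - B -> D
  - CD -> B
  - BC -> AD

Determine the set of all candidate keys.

{B}; {A, D}; {C, D}

{B}⁺: B→D adds D; BD→A adds A; A→C adds C → {A, B, C, D}.
{A, D}⁺: A→C adds C; CD→B adds B → {A, B, C, D}. Minimal: {D}⁺ = {D}; {A}⁺ = {A, C} — none reach the full schema.
{C, D}⁺: CD→B adds B; BC→AD adds A → {A, B, C, D}. Minimal: {D}⁺ = {D}; {C}⁺ = {C} — none reach the full schema.
Any other superkey contains one of these as a subset, so there are no further candidate keys.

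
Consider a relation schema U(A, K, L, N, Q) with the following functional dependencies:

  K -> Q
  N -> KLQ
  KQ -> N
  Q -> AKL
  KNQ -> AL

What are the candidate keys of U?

{K}⁺: K→Q adds Q; KQ→N adds N; Q→AKL adds A, L → {A, K, L, N, Q}.
{N}⁺: N→KLQ adds K, L, Q; Q→AKL adds A → {A, K, L, N, Q}.
{Q}⁺: Q→AKL adds A, K, L; KQ→N adds N → {A, K, L, N, Q}.
Any other superkey contains one of these as a subset, so there are no further candidate keys.

{K}, {N}, {Q}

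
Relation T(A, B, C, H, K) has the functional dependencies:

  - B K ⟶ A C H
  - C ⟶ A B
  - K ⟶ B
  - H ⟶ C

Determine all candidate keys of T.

{K}⁺: K→B adds B; BK→ACH adds A, C, H → {A, B, C, H, K}.

{K}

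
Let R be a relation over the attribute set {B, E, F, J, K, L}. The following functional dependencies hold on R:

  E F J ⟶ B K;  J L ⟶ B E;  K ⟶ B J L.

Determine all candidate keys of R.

{F, K}⁺: K→BJL adds B, J, L; JL→BE adds E → {B, E, F, J, K, L}. Minimal: {K}⁺ = {B, E, J, K, L}; {F}⁺ = {F} — none reach the full schema.
{E, F, J}⁺: EFJ→BK adds B, K; K→BJL adds L → {B, E, F, J, K, L}. Minimal: {F, J}⁺ = {F, J}; {E, J}⁺ = {E, J}; {E, F}⁺ = {E, F} — none reach the full schema.
{F, J, L}⁺: JL→BE adds B, E; EFJ→BK adds K → {B, E, F, J, K, L}. Minimal: {J, L}⁺ = {B, E, J, L}; {F, L}⁺ = {F, L}; {F, J}⁺ = {F, J} — none reach the full schema.

FK; EFJ; FJL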